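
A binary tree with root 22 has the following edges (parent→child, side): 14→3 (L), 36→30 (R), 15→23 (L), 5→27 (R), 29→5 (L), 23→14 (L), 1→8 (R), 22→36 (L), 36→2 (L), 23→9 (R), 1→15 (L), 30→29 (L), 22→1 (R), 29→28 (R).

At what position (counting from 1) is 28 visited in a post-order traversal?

Post-order visits the left subtree, then the right subtree, then the node.
At 22: go left to 36.
  At 36: go left to 2.
    2 is a leaf — visit 2.
  At 36: go right to 30.
    At 30: go left to 29.
      At 29: go left to 5.
        At 5: no left child.
        At 5: go right to 27.
          27 is a leaf — visit 27.
        Visit 5.
      At 29: go right to 28.
        28 is a leaf — visit 28.
      Visit 29.
    At 30: no right child.
    Visit 30.
  Visit 36.
At 22: go right to 1.
  At 1: go left to 15.
    At 15: go left to 23.
      At 23: go left to 14.
        At 14: go left to 3.
          3 is a leaf — visit 3.
        At 14: no right child.
        Visit 14.
      At 23: go right to 9.
        9 is a leaf — visit 9.
      Visit 23.
    At 15: no right child.
    Visit 15.
  At 1: go right to 8.
    8 is a leaf — visit 8.
  Visit 1.
Visit 22.
Full post-order sequence: 2, 27, 5, 28, 29, 30, 36, 3, 14, 9, 23, 15, 8, 1, 22.

4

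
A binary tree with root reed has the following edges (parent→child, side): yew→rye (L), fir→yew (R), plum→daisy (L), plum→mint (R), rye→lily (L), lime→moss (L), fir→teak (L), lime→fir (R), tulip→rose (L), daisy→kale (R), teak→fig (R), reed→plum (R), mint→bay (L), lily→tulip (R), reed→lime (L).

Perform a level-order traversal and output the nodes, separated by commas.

Level-order visits nodes level by level from the root, left to right within each level.
Level 0: reed
Level 1: lime, plum
Level 2: moss, fir, daisy, mint
Level 3: teak, yew, kale, bay
Level 4: fig, rye
Level 5: lily
Level 6: tulip
Level 7: rose

reed, lime, plum, moss, fir, daisy, mint, teak, yew, kale, bay, fig, rye, lily, tulip, rose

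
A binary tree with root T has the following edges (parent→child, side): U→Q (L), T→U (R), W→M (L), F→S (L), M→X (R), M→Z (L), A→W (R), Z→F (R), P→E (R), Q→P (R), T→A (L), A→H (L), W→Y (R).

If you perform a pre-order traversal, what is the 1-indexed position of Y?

10

Pre-order visits the node, then its left subtree, then its right subtree.
Visit T.
At T: go left to A.
  Visit A.
  At A: go left to H.
    H is a leaf — visit H.
  At A: go right to W.
    Visit W.
    At W: go left to M.
      Visit M.
      At M: go left to Z.
        Visit Z.
        At Z: no left child.
        At Z: go right to F.
          Visit F.
          At F: go left to S.
            S is a leaf — visit S.
          At F: no right child.
      At M: go right to X.
        X is a leaf — visit X.
    At W: go right to Y.
      Y is a leaf — visit Y.
At T: go right to U.
  Visit U.
  At U: go left to Q.
    Visit Q.
    At Q: no left child.
    At Q: go right to P.
      Visit P.
      At P: no left child.
      At P: go right to E.
        E is a leaf — visit E.
  At U: no right child.
Full pre-order sequence: T, A, H, W, M, Z, F, S, X, Y, U, Q, P, E.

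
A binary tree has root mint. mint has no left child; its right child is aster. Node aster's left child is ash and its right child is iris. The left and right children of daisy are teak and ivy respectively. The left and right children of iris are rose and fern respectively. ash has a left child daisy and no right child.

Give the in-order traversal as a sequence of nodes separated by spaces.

In-order visits the left subtree, then the node, then the right subtree.
At mint: no left child.
Visit mint.
At mint: go right to aster.
  At aster: go left to ash.
    At ash: go left to daisy.
      At daisy: go left to teak.
        teak is a leaf — visit teak.
      Visit daisy.
      At daisy: go right to ivy.
        ivy is a leaf — visit ivy.
    Visit ash.
    At ash: no right child.
  Visit aster.
  At aster: go right to iris.
    At iris: go left to rose.
      rose is a leaf — visit rose.
    Visit iris.
    At iris: go right to fern.
      fern is a leaf — visit fern.

mint teak daisy ivy ash aster rose iris fern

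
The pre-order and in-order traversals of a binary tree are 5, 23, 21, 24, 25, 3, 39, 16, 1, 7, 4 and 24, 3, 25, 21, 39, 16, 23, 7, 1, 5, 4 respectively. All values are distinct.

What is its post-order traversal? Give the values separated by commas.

The first element of pre-order is the root; it splits in-order into left and right subtrees.
Root 5: left subtree has 9 nodes {24, 3, 25, 21, 39, 16, 23, 7, 1}, right has 1 {4}.
  Root 23: left subtree has 6 nodes {24, 3, 25, 21, 39, 16}, right has 2 {7, 1}.
    Root 21: left subtree has 3 nodes {24, 3, 25}, right has 2 {39, 16}.
      Root 24: left subtree has 0 nodes { }, right has 2 {3, 25}.
        Root 25: left subtree has 1 node {3}, right has 0 { }.
      Root 39: left subtree has 0 nodes { }, right has 1 {16}.
    Root 1: left subtree has 1 node {7}, right has 0 { }.

3, 25, 24, 16, 39, 21, 7, 1, 23, 4, 5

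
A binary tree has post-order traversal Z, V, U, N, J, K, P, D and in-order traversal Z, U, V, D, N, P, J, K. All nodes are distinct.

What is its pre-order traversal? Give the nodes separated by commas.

D, U, Z, V, P, N, K, J

The last element of post-order is the root; it splits in-order into left and right subtrees.
Root D: left subtree has 3 nodes {Z, U, V}, right has 4 {N, P, J, K}.
  Root U: left subtree has 1 node {Z}, right has 1 {V}.
  Root P: left subtree has 1 node {N}, right has 2 {J, K}.
    Root K: left subtree has 1 node {J}, right has 0 { }.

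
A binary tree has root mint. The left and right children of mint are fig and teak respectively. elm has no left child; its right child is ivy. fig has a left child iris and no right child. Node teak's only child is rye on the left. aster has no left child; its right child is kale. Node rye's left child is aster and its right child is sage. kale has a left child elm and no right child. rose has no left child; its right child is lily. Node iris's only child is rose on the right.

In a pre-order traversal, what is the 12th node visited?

Pre-order visits the node, then its left subtree, then its right subtree.
Visit mint.
At mint: go left to fig.
  Visit fig.
  At fig: go left to iris.
    Visit iris.
    At iris: no left child.
    At iris: go right to rose.
      Visit rose.
      At rose: no left child.
      At rose: go right to lily.
        lily is a leaf — visit lily.
  At fig: no right child.
At mint: go right to teak.
  Visit teak.
  At teak: go left to rye.
    Visit rye.
    At rye: go left to aster.
      Visit aster.
      At aster: no left child.
      At aster: go right to kale.
        Visit kale.
        At kale: go left to elm.
          Visit elm.
          At elm: no left child.
          At elm: go right to ivy.
            ivy is a leaf — visit ivy.
        At kale: no right child.
    At rye: go right to sage.
      sage is a leaf — visit sage.
  At teak: no right child.
Full pre-order sequence: mint, fig, iris, rose, lily, teak, rye, aster, kale, elm, ivy, sage.

sage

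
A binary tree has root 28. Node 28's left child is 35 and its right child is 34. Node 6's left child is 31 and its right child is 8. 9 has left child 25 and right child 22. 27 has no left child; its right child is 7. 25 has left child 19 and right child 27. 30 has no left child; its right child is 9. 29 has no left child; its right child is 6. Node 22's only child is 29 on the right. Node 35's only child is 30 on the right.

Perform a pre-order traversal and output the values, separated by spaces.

28 35 30 9 25 19 27 7 22 29 6 31 8 34

Pre-order visits the node, then its left subtree, then its right subtree.
Visit 28.
At 28: go left to 35.
  Visit 35.
  At 35: no left child.
  At 35: go right to 30.
    Visit 30.
    At 30: no left child.
    At 30: go right to 9.
      Visit 9.
      At 9: go left to 25.
        Visit 25.
        At 25: go left to 19.
          19 is a leaf — visit 19.
        At 25: go right to 27.
          Visit 27.
          At 27: no left child.
          At 27: go right to 7.
            7 is a leaf — visit 7.
      At 9: go right to 22.
        Visit 22.
        At 22: no left child.
        At 22: go right to 29.
          Visit 29.
          At 29: no left child.
          At 29: go right to 6.
            Visit 6.
            At 6: go left to 31.
              31 is a leaf — visit 31.
            At 6: go right to 8.
              8 is a leaf — visit 8.
At 28: go right to 34.
  34 is a leaf — visit 34.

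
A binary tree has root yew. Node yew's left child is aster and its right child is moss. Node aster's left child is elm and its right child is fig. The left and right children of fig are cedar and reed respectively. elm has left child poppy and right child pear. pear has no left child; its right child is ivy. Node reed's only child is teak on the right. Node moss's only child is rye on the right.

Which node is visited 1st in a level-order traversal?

yew

Level-order visits nodes level by level from the root, left to right within each level.
Level 0: yew
Level 1: aster, moss
Level 2: elm, fig, rye
Level 3: poppy, pear, cedar, reed
Level 4: ivy, teak
Full level-order sequence: yew, aster, moss, elm, fig, rye, poppy, pear, cedar, reed, ivy, teak.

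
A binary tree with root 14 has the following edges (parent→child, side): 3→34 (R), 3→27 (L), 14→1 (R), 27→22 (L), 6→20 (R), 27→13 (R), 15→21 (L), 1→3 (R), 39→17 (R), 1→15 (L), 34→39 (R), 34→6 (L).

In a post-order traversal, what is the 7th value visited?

Post-order visits the left subtree, then the right subtree, then the node.
At 14: no left child.
At 14: go right to 1.
  At 1: go left to 15.
    At 15: go left to 21.
      21 is a leaf — visit 21.
    At 15: no right child.
    Visit 15.
  At 1: go right to 3.
    At 3: go left to 27.
      At 27: go left to 22.
        22 is a leaf — visit 22.
      At 27: go right to 13.
        13 is a leaf — visit 13.
      Visit 27.
    At 3: go right to 34.
      At 34: go left to 6.
        At 6: no left child.
        At 6: go right to 20.
          20 is a leaf — visit 20.
        Visit 6.
      At 34: go right to 39.
        At 39: no left child.
        At 39: go right to 17.
          17 is a leaf — visit 17.
        Visit 39.
      Visit 34.
    Visit 3.
  Visit 1.
Visit 14.
Full post-order sequence: 21, 15, 22, 13, 27, 20, 6, 17, 39, 34, 3, 1, 14.

6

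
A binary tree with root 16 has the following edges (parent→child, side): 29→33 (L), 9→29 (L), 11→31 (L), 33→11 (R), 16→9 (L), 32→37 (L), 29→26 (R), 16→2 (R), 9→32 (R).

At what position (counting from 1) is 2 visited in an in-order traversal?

In-order visits the left subtree, then the node, then the right subtree.
At 16: go left to 9.
  At 9: go left to 29.
    At 29: go left to 33.
      At 33: no left child.
      Visit 33.
      At 33: go right to 11.
        At 11: go left to 31.
          31 is a leaf — visit 31.
        Visit 11.
        At 11: no right child.
    Visit 29.
    At 29: go right to 26.
      26 is a leaf — visit 26.
  Visit 9.
  At 9: go right to 32.
    At 32: go left to 37.
      37 is a leaf — visit 37.
    Visit 32.
    At 32: no right child.
Visit 16.
At 16: go right to 2.
  2 is a leaf — visit 2.
Full in-order sequence: 33, 31, 11, 29, 26, 9, 37, 32, 16, 2.

10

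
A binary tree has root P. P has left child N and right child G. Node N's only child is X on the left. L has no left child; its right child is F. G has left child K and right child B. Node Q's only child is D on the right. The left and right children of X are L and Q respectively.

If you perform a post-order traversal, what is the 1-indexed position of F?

1

Post-order visits the left subtree, then the right subtree, then the node.
At P: go left to N.
  At N: go left to X.
    At X: go left to L.
      At L: no left child.
      At L: go right to F.
        F is a leaf — visit F.
      Visit L.
    At X: go right to Q.
      At Q: no left child.
      At Q: go right to D.
        D is a leaf — visit D.
      Visit Q.
    Visit X.
  At N: no right child.
  Visit N.
At P: go right to G.
  At G: go left to K.
    K is a leaf — visit K.
  At G: go right to B.
    B is a leaf — visit B.
  Visit G.
Visit P.
Full post-order sequence: F, L, D, Q, X, N, K, B, G, P.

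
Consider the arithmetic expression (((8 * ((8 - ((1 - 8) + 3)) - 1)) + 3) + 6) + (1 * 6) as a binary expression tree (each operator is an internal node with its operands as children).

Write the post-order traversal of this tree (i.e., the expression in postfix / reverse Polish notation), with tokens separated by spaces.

Post-order on an expression tree gives postfix notation: for each operator, emit left operand, right operand, then the operator.

8 8 1 8 - 3 + - 1 - * 3 + 6 + 1 6 * +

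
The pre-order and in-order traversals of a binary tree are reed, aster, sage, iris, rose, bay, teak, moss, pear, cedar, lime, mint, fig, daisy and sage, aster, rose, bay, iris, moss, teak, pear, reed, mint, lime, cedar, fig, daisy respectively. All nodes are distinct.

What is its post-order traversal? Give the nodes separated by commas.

sage, bay, rose, moss, pear, teak, iris, aster, mint, lime, daisy, fig, cedar, reed

The first element of pre-order is the root; it splits in-order into left and right subtrees.
Root reed: left subtree has 8 nodes {sage, aster, rose, bay, iris, moss, teak, pear}, right has 5 {mint, lime, cedar, fig, daisy}.
  Root aster: left subtree has 1 node {sage}, right has 6 {rose, bay, iris, moss, teak, pear}.
    Root iris: left subtree has 2 nodes {rose, bay}, right has 3 {moss, teak, pear}.
      Root rose: left subtree has 0 nodes { }, right has 1 {bay}.
      Root teak: left subtree has 1 node {moss}, right has 1 {pear}.
  Root cedar: left subtree has 2 nodes {mint, lime}, right has 2 {fig, daisy}.
    Root lime: left subtree has 1 node {mint}, right has 0 { }.
    Root fig: left subtree has 0 nodes { }, right has 1 {daisy}.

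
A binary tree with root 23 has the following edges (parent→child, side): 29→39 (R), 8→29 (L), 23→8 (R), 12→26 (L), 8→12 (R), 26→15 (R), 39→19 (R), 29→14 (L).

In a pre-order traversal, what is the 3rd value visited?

29

Pre-order visits the node, then its left subtree, then its right subtree.
Visit 23.
At 23: no left child.
At 23: go right to 8.
  Visit 8.
  At 8: go left to 29.
    Visit 29.
    At 29: go left to 14.
      14 is a leaf — visit 14.
    At 29: go right to 39.
      Visit 39.
      At 39: no left child.
      At 39: go right to 19.
        19 is a leaf — visit 19.
  At 8: go right to 12.
    Visit 12.
    At 12: go left to 26.
      Visit 26.
      At 26: no left child.
      At 26: go right to 15.
        15 is a leaf — visit 15.
    At 12: no right child.
Full pre-order sequence: 23, 8, 29, 14, 39, 19, 12, 26, 15.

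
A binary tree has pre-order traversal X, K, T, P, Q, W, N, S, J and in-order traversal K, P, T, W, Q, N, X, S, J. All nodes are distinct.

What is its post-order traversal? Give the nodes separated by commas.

The first element of pre-order is the root; it splits in-order into left and right subtrees.
Root X: left subtree has 6 nodes {K, P, T, W, Q, N}, right has 2 {S, J}.
  Root K: left subtree has 0 nodes { }, right has 5 {P, T, W, Q, N}.
    Root T: left subtree has 1 node {P}, right has 3 {W, Q, N}.
      Root Q: left subtree has 1 node {W}, right has 1 {N}.
  Root S: left subtree has 0 nodes { }, right has 1 {J}.

P, W, N, Q, T, K, J, S, X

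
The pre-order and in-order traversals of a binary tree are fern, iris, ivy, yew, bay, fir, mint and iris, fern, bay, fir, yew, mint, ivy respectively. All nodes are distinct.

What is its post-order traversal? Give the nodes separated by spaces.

iris fir bay mint yew ivy fern

The first element of pre-order is the root; it splits in-order into left and right subtrees.
Root fern: left subtree has 1 node {iris}, right has 5 {bay, fir, yew, mint, ivy}.
  Root ivy: left subtree has 4 nodes {bay, fir, yew, mint}, right has 0 { }.
    Root yew: left subtree has 2 nodes {bay, fir}, right has 1 {mint}.
      Root bay: left subtree has 0 nodes { }, right has 1 {fir}.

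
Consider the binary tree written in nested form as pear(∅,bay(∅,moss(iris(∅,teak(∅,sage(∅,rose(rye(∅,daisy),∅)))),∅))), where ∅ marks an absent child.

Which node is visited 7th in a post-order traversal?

moss

Post-order visits the left subtree, then the right subtree, then the node.
At pear: no left child.
At pear: go right to bay.
  At bay: no left child.
  At bay: go right to moss.
    At moss: go left to iris.
      At iris: no left child.
      At iris: go right to teak.
        At teak: no left child.
        At teak: go right to sage.
          At sage: no left child.
          At sage: go right to rose.
            At rose: go left to rye.
              At rye: no left child.
              At rye: go right to daisy.
                daisy is a leaf — visit daisy.
              Visit rye.
            At rose: no right child.
            Visit rose.
          Visit sage.
        Visit teak.
      Visit iris.
    At moss: no right child.
    Visit moss.
  Visit bay.
Visit pear.
Full post-order sequence: daisy, rye, rose, sage, teak, iris, moss, bay, pear.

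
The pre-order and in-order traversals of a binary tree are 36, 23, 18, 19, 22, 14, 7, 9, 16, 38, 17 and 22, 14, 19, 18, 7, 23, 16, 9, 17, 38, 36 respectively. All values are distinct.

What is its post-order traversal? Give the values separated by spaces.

14 22 19 7 18 16 17 38 9 23 36

The first element of pre-order is the root; it splits in-order into left and right subtrees.
Root 36: left subtree has 10 nodes {22, 14, 19, 18, 7, 23, 16, 9, 17, 38}, right has 0 { }.
  Root 23: left subtree has 5 nodes {22, 14, 19, 18, 7}, right has 4 {16, 9, 17, 38}.
    Root 18: left subtree has 3 nodes {22, 14, 19}, right has 1 {7}.
      Root 19: left subtree has 2 nodes {22, 14}, right has 0 { }.
        Root 22: left subtree has 0 nodes { }, right has 1 {14}.
    Root 9: left subtree has 1 node {16}, right has 2 {17, 38}.
      Root 38: left subtree has 1 node {17}, right has 0 { }.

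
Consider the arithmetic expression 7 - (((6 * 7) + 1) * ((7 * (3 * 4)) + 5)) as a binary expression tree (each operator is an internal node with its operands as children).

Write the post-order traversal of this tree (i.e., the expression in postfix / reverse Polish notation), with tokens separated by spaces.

7 6 7 * 1 + 7 3 4 * * 5 + * -

Post-order on an expression tree gives postfix notation: for each operator, emit left operand, right operand, then the operator.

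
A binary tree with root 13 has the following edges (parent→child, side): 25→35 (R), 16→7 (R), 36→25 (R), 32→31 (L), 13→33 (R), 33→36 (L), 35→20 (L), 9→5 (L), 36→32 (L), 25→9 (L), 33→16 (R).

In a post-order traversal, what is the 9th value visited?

7

Post-order visits the left subtree, then the right subtree, then the node.
At 13: no left child.
At 13: go right to 33.
  At 33: go left to 36.
    At 36: go left to 32.
      At 32: go left to 31.
        31 is a leaf — visit 31.
      At 32: no right child.
      Visit 32.
    At 36: go right to 25.
      At 25: go left to 9.
        At 9: go left to 5.
          5 is a leaf — visit 5.
        At 9: no right child.
        Visit 9.
      At 25: go right to 35.
        At 35: go left to 20.
          20 is a leaf — visit 20.
        At 35: no right child.
        Visit 35.
      Visit 25.
    Visit 36.
  At 33: go right to 16.
    At 16: no left child.
    At 16: go right to 7.
      7 is a leaf — visit 7.
    Visit 16.
  Visit 33.
Visit 13.
Full post-order sequence: 31, 32, 5, 9, 20, 35, 25, 36, 7, 16, 33, 13.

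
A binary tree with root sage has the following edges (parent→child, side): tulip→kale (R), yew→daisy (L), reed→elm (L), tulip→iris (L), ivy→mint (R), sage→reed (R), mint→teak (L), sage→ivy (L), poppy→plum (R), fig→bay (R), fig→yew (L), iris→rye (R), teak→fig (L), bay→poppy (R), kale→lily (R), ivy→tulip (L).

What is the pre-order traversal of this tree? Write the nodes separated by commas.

sage, ivy, tulip, iris, rye, kale, lily, mint, teak, fig, yew, daisy, bay, poppy, plum, reed, elm

Pre-order visits the node, then its left subtree, then its right subtree.
Visit sage.
At sage: go left to ivy.
  Visit ivy.
  At ivy: go left to tulip.
    Visit tulip.
    At tulip: go left to iris.
      Visit iris.
      At iris: no left child.
      At iris: go right to rye.
        rye is a leaf — visit rye.
    At tulip: go right to kale.
      Visit kale.
      At kale: no left child.
      At kale: go right to lily.
        lily is a leaf — visit lily.
  At ivy: go right to mint.
    Visit mint.
    At mint: go left to teak.
      Visit teak.
      At teak: go left to fig.
        Visit fig.
        At fig: go left to yew.
          Visit yew.
          At yew: go left to daisy.
            daisy is a leaf — visit daisy.
          At yew: no right child.
        At fig: go right to bay.
          Visit bay.
          At bay: no left child.
          At bay: go right to poppy.
            Visit poppy.
            At poppy: no left child.
            At poppy: go right to plum.
              plum is a leaf — visit plum.
      At teak: no right child.
    At mint: no right child.
At sage: go right to reed.
  Visit reed.
  At reed: go left to elm.
    elm is a leaf — visit elm.
  At reed: no right child.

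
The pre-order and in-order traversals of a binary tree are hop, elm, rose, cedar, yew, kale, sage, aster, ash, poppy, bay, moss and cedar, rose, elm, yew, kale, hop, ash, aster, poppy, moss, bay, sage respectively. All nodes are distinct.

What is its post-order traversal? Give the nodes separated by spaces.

cedar rose kale yew elm ash moss bay poppy aster sage hop

The first element of pre-order is the root; it splits in-order into left and right subtrees.
Root hop: left subtree has 5 nodes {cedar, rose, elm, yew, kale}, right has 6 {ash, aster, poppy, moss, bay, sage}.
  Root elm: left subtree has 2 nodes {cedar, rose}, right has 2 {yew, kale}.
    Root rose: left subtree has 1 node {cedar}, right has 0 { }.
    Root yew: left subtree has 0 nodes { }, right has 1 {kale}.
  Root sage: left subtree has 5 nodes {ash, aster, poppy, moss, bay}, right has 0 { }.
    Root aster: left subtree has 1 node {ash}, right has 3 {poppy, moss, bay}.
      Root poppy: left subtree has 0 nodes { }, right has 2 {moss, bay}.
        Root bay: left subtree has 1 node {moss}, right has 0 { }.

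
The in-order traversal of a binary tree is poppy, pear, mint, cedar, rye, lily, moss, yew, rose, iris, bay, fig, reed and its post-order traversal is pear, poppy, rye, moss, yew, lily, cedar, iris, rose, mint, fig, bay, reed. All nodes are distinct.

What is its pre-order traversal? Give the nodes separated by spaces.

The last element of post-order is the root; it splits in-order into left and right subtrees.
Root reed: left subtree has 12 nodes {poppy, pear, mint, cedar, rye, lily, moss, yew, rose, iris, bay, fig}, right has 0 { }.
  Root bay: left subtree has 10 nodes {poppy, pear, mint, cedar, rye, lily, moss, yew, rose, iris}, right has 1 {fig}.
    Root mint: left subtree has 2 nodes {poppy, pear}, right has 7 {cedar, rye, lily, moss, yew, rose, iris}.
      Root poppy: left subtree has 0 nodes { }, right has 1 {pear}.
      Root rose: left subtree has 5 nodes {cedar, rye, lily, moss, yew}, right has 1 {iris}.
        Root cedar: left subtree has 0 nodes { }, right has 4 {rye, lily, moss, yew}.
          Root lily: left subtree has 1 node {rye}, right has 2 {moss, yew}.
            Root yew: left subtree has 1 node {moss}, right has 0 { }.

reed bay mint poppy pear rose cedar lily rye yew moss iris fig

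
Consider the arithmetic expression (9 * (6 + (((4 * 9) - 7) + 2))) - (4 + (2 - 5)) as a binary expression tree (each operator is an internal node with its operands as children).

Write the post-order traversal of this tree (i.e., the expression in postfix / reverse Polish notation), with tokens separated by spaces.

9 6 4 9 * 7 - 2 + + * 4 2 5 - + -

Post-order on an expression tree gives postfix notation: for each operator, emit left operand, right operand, then the operator.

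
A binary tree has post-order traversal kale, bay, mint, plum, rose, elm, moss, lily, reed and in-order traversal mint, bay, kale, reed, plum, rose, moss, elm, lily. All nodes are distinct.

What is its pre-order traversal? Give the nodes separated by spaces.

reed mint bay kale lily moss rose plum elm

The last element of post-order is the root; it splits in-order into left and right subtrees.
Root reed: left subtree has 3 nodes {mint, bay, kale}, right has 5 {plum, rose, moss, elm, lily}.
  Root mint: left subtree has 0 nodes { }, right has 2 {bay, kale}.
    Root bay: left subtree has 0 nodes { }, right has 1 {kale}.
  Root lily: left subtree has 4 nodes {plum, rose, moss, elm}, right has 0 { }.
    Root moss: left subtree has 2 nodes {plum, rose}, right has 1 {elm}.
      Root rose: left subtree has 1 node {plum}, right has 0 { }.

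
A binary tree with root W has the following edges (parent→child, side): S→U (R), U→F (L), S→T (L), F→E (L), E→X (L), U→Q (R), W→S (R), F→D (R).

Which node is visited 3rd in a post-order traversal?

E

Post-order visits the left subtree, then the right subtree, then the node.
At W: no left child.
At W: go right to S.
  At S: go left to T.
    T is a leaf — visit T.
  At S: go right to U.
    At U: go left to F.
      At F: go left to E.
        At E: go left to X.
          X is a leaf — visit X.
        At E: no right child.
        Visit E.
      At F: go right to D.
        D is a leaf — visit D.
      Visit F.
    At U: go right to Q.
      Q is a leaf — visit Q.
    Visit U.
  Visit S.
Visit W.
Full post-order sequence: T, X, E, D, F, Q, U, S, W.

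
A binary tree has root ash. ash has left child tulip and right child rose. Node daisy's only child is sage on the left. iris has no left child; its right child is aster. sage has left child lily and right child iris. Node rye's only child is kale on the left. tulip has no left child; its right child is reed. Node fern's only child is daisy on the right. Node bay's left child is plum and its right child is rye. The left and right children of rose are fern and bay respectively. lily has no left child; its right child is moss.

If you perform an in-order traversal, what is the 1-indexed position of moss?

In-order visits the left subtree, then the node, then the right subtree.
At ash: go left to tulip.
  At tulip: no left child.
  Visit tulip.
  At tulip: go right to reed.
    reed is a leaf — visit reed.
Visit ash.
At ash: go right to rose.
  At rose: go left to fern.
    At fern: no left child.
    Visit fern.
    At fern: go right to daisy.
      At daisy: go left to sage.
        At sage: go left to lily.
          At lily: no left child.
          Visit lily.
          At lily: go right to moss.
            moss is a leaf — visit moss.
        Visit sage.
        At sage: go right to iris.
          At iris: no left child.
          Visit iris.
          At iris: go right to aster.
            aster is a leaf — visit aster.
      Visit daisy.
      At daisy: no right child.
  Visit rose.
  At rose: go right to bay.
    At bay: go left to plum.
      plum is a leaf — visit plum.
    Visit bay.
    At bay: go right to rye.
      At rye: go left to kale.
        kale is a leaf — visit kale.
      Visit rye.
      At rye: no right child.
Full in-order sequence: tulip, reed, ash, fern, lily, moss, sage, iris, aster, daisy, rose, plum, bay, kale, rye.

6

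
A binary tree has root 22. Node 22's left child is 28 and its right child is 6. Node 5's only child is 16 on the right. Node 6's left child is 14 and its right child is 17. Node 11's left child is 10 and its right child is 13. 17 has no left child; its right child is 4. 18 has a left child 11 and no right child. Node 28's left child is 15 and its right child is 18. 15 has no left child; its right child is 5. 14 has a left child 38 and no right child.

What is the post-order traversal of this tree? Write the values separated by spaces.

16 5 15 10 13 11 18 28 38 14 4 17 6 22

Post-order visits the left subtree, then the right subtree, then the node.
At 22: go left to 28.
  At 28: go left to 15.
    At 15: no left child.
    At 15: go right to 5.
      At 5: no left child.
      At 5: go right to 16.
        16 is a leaf — visit 16.
      Visit 5.
    Visit 15.
  At 28: go right to 18.
    At 18: go left to 11.
      At 11: go left to 10.
        10 is a leaf — visit 10.
      At 11: go right to 13.
        13 is a leaf — visit 13.
      Visit 11.
    At 18: no right child.
    Visit 18.
  Visit 28.
At 22: go right to 6.
  At 6: go left to 14.
    At 14: go left to 38.
      38 is a leaf — visit 38.
    At 14: no right child.
    Visit 14.
  At 6: go right to 17.
    At 17: no left child.
    At 17: go right to 4.
      4 is a leaf — visit 4.
    Visit 17.
  Visit 6.
Visit 22.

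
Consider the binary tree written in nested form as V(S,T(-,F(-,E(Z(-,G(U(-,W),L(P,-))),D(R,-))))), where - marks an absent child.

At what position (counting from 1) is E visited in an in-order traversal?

11

In-order visits the left subtree, then the node, then the right subtree.
At V: go left to S.
  S is a leaf — visit S.
Visit V.
At V: go right to T.
  At T: no left child.
  Visit T.
  At T: go right to F.
    At F: no left child.
    Visit F.
    At F: go right to E.
      At E: go left to Z.
        At Z: no left child.
        Visit Z.
        At Z: go right to G.
          At G: go left to U.
            At U: no left child.
            Visit U.
            At U: go right to W.
              W is a leaf — visit W.
          Visit G.
          At G: go right to L.
            At L: go left to P.
              P is a leaf — visit P.
            Visit L.
            At L: no right child.
      Visit E.
      At E: go right to D.
        At D: go left to R.
          R is a leaf — visit R.
        Visit D.
        At D: no right child.
Full in-order sequence: S, V, T, F, Z, U, W, G, P, L, E, R, D.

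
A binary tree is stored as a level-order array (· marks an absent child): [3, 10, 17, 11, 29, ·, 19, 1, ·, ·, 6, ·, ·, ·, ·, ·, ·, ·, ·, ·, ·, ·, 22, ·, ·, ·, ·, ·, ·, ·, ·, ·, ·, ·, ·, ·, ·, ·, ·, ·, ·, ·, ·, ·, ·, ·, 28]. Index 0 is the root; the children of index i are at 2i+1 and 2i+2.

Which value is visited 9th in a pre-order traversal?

Pre-order visits the node, then its left subtree, then its right subtree.
Visit 3.
At 3: go left to 10.
  Visit 10.
  At 10: go left to 11.
    Visit 11.
    At 11: go left to 1.
      1 is a leaf — visit 1.
    At 11: no right child.
  At 10: go right to 29.
    Visit 29.
    At 29: no left child.
    At 29: go right to 6.
      Visit 6.
      At 6: no left child.
      At 6: go right to 22.
        Visit 22.
        At 22: no left child.
        At 22: go right to 28.
          28 is a leaf — visit 28.
At 3: go right to 17.
  Visit 17.
  At 17: no left child.
  At 17: go right to 19.
    19 is a leaf — visit 19.
Full pre-order sequence: 3, 10, 11, 1, 29, 6, 22, 28, 17, 19.

17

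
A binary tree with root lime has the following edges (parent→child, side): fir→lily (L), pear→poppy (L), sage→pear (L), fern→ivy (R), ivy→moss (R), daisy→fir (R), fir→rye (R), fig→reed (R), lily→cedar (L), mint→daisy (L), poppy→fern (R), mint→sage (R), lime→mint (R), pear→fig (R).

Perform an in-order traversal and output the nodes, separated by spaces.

lime daisy cedar lily fir rye mint poppy fern ivy moss pear fig reed sage

In-order visits the left subtree, then the node, then the right subtree.
At lime: no left child.
Visit lime.
At lime: go right to mint.
  At mint: go left to daisy.
    At daisy: no left child.
    Visit daisy.
    At daisy: go right to fir.
      At fir: go left to lily.
        At lily: go left to cedar.
          cedar is a leaf — visit cedar.
        Visit lily.
        At lily: no right child.
      Visit fir.
      At fir: go right to rye.
        rye is a leaf — visit rye.
  Visit mint.
  At mint: go right to sage.
    At sage: go left to pear.
      At pear: go left to poppy.
        At poppy: no left child.
        Visit poppy.
        At poppy: go right to fern.
          At fern: no left child.
          Visit fern.
          At fern: go right to ivy.
            At ivy: no left child.
            Visit ivy.
            At ivy: go right to moss.
              moss is a leaf — visit moss.
      Visit pear.
      At pear: go right to fig.
        At fig: no left child.
        Visit fig.
        At fig: go right to reed.
          reed is a leaf — visit reed.
    Visit sage.
    At sage: no right child.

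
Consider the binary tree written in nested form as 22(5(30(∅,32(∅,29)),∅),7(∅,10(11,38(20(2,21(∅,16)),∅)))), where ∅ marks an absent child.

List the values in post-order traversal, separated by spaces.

29 32 30 5 11 2 16 21 20 38 10 7 22

Post-order visits the left subtree, then the right subtree, then the node.
At 22: go left to 5.
  At 5: go left to 30.
    At 30: no left child.
    At 30: go right to 32.
      At 32: no left child.
      At 32: go right to 29.
        29 is a leaf — visit 29.
      Visit 32.
    Visit 30.
  At 5: no right child.
  Visit 5.
At 22: go right to 7.
  At 7: no left child.
  At 7: go right to 10.
    At 10: go left to 11.
      11 is a leaf — visit 11.
    At 10: go right to 38.
      At 38: go left to 20.
        At 20: go left to 2.
          2 is a leaf — visit 2.
        At 20: go right to 21.
          At 21: no left child.
          At 21: go right to 16.
            16 is a leaf — visit 16.
          Visit 21.
        Visit 20.
      At 38: no right child.
      Visit 38.
    Visit 10.
  Visit 7.
Visit 22.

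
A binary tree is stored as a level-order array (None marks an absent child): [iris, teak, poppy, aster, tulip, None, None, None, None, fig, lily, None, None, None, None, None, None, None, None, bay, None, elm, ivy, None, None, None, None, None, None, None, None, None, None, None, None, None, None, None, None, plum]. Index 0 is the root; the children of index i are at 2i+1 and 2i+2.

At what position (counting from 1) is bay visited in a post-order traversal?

3

Post-order visits the left subtree, then the right subtree, then the node.
At iris: go left to teak.
  At teak: go left to aster.
    aster is a leaf — visit aster.
  At teak: go right to tulip.
    At tulip: go left to fig.
      At fig: go left to bay.
        At bay: go left to plum.
          plum is a leaf — visit plum.
        At bay: no right child.
        Visit bay.
      At fig: no right child.
      Visit fig.
    At tulip: go right to lily.
      At lily: go left to elm.
        elm is a leaf — visit elm.
      At lily: go right to ivy.
        ivy is a leaf — visit ivy.
      Visit lily.
    Visit tulip.
  Visit teak.
At iris: go right to poppy.
  poppy is a leaf — visit poppy.
Visit iris.
Full post-order sequence: aster, plum, bay, fig, elm, ivy, lily, tulip, teak, poppy, iris.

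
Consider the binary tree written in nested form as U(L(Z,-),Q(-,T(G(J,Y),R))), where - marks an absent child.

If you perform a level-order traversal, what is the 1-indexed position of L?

2

Level-order visits nodes level by level from the root, left to right within each level.
Level 0: U
Level 1: L, Q
Level 2: Z, T
Level 3: G, R
Level 4: J, Y
Full level-order sequence: U, L, Q, Z, T, G, R, J, Y.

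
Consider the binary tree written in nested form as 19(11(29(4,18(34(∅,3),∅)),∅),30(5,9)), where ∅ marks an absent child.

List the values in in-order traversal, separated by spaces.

In-order visits the left subtree, then the node, then the right subtree.
At 19: go left to 11.
  At 11: go left to 29.
    At 29: go left to 4.
      4 is a leaf — visit 4.
    Visit 29.
    At 29: go right to 18.
      At 18: go left to 34.
        At 34: no left child.
        Visit 34.
        At 34: go right to 3.
          3 is a leaf — visit 3.
      Visit 18.
      At 18: no right child.
  Visit 11.
  At 11: no right child.
Visit 19.
At 19: go right to 30.
  At 30: go left to 5.
    5 is a leaf — visit 5.
  Visit 30.
  At 30: go right to 9.
    9 is a leaf — visit 9.

4 29 34 3 18 11 19 5 30 9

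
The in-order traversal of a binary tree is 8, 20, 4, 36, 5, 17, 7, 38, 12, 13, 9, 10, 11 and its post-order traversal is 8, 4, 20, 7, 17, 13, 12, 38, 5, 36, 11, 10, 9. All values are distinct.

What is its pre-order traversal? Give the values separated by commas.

The last element of post-order is the root; it splits in-order into left and right subtrees.
Root 9: left subtree has 10 nodes {8, 20, 4, 36, 5, 17, 7, 38, 12, 13}, right has 2 {10, 11}.
  Root 36: left subtree has 3 nodes {8, 20, 4}, right has 6 {5, 17, 7, 38, 12, 13}.
    Root 20: left subtree has 1 node {8}, right has 1 {4}.
    Root 5: left subtree has 0 nodes { }, right has 5 {17, 7, 38, 12, 13}.
      Root 38: left subtree has 2 nodes {17, 7}, right has 2 {12, 13}.
        Root 17: left subtree has 0 nodes { }, right has 1 {7}.
        Root 12: left subtree has 0 nodes { }, right has 1 {13}.
  Root 10: left subtree has 0 nodes { }, right has 1 {11}.

9, 36, 20, 8, 4, 5, 38, 17, 7, 12, 13, 10, 11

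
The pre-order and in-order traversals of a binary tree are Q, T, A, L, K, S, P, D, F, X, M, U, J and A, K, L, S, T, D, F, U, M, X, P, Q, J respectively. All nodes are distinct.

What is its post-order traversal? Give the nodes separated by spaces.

K S L A U M X F D P T J Q

The first element of pre-order is the root; it splits in-order into left and right subtrees.
Root Q: left subtree has 11 nodes {A, K, L, S, T, D, F, U, M, X, P}, right has 1 {J}.
  Root T: left subtree has 4 nodes {A, K, L, S}, right has 6 {D, F, U, M, X, P}.
    Root A: left subtree has 0 nodes { }, right has 3 {K, L, S}.
      Root L: left subtree has 1 node {K}, right has 1 {S}.
    Root P: left subtree has 5 nodes {D, F, U, M, X}, right has 0 { }.
      Root D: left subtree has 0 nodes { }, right has 4 {F, U, M, X}.
        Root F: left subtree has 0 nodes { }, right has 3 {U, M, X}.
          Root X: left subtree has 2 nodes {U, M}, right has 0 { }.
            Root M: left subtree has 1 node {U}, right has 0 { }.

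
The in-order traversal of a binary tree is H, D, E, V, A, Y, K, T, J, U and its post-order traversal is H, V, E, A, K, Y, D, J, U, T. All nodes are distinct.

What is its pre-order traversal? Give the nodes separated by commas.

The last element of post-order is the root; it splits in-order into left and right subtrees.
Root T: left subtree has 7 nodes {H, D, E, V, A, Y, K}, right has 2 {J, U}.
  Root D: left subtree has 1 node {H}, right has 5 {E, V, A, Y, K}.
    Root Y: left subtree has 3 nodes {E, V, A}, right has 1 {K}.
      Root A: left subtree has 2 nodes {E, V}, right has 0 { }.
        Root E: left subtree has 0 nodes { }, right has 1 {V}.
  Root U: left subtree has 1 node {J}, right has 0 { }.

T, D, H, Y, A, E, V, K, U, J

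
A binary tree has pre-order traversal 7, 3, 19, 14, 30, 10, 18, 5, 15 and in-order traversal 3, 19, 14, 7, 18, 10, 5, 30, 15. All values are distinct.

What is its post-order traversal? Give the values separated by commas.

14, 19, 3, 18, 5, 10, 15, 30, 7

The first element of pre-order is the root; it splits in-order into left and right subtrees.
Root 7: left subtree has 3 nodes {3, 19, 14}, right has 5 {18, 10, 5, 30, 15}.
  Root 3: left subtree has 0 nodes { }, right has 2 {19, 14}.
    Root 19: left subtree has 0 nodes { }, right has 1 {14}.
  Root 30: left subtree has 3 nodes {18, 10, 5}, right has 1 {15}.
    Root 10: left subtree has 1 node {18}, right has 1 {5}.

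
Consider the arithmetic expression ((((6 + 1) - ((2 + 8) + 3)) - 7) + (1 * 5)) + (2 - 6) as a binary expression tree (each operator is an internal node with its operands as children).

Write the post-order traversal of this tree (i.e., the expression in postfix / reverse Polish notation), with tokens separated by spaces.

6 1 + 2 8 + 3 + - 7 - 1 5 * + 2 6 - +

Post-order on an expression tree gives postfix notation: for each operator, emit left operand, right operand, then the operator.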